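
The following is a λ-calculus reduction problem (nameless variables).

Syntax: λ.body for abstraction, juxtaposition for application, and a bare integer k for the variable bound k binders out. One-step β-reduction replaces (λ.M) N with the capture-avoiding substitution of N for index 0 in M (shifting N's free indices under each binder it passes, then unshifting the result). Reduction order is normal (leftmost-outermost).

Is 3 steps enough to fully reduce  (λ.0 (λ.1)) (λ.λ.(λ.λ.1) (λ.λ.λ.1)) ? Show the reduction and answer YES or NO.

  start: (λ.0 (λ.1)) (λ.λ.(λ.λ.1) (λ.λ.λ.1))
  →1  (λ.λ.(λ.λ.1) (λ.λ.λ.1)) (λ.λ.λ.(λ.λ.1) (λ.λ.λ.1))
  →2  λ.(λ.λ.1) (λ.λ.λ.1)
  →3  λ.λ.λ.λ.λ.1

Answer: YES — reaches normal form λ.λ.λ.λ.λ.1 in 3 ≤ 3 steps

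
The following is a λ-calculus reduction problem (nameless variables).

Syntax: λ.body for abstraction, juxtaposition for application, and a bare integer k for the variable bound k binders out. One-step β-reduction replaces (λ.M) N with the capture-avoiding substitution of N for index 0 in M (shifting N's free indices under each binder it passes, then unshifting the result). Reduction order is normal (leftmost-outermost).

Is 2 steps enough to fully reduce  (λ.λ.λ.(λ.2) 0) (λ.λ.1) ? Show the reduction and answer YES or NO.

  start: (λ.λ.λ.(λ.2) 0) (λ.λ.1)
  [1] λ.λ.(λ.2) 0
  [2] λ.λ.1

Answer: YES — reaches normal form λ.λ.1 in 2 ≤ 2 steps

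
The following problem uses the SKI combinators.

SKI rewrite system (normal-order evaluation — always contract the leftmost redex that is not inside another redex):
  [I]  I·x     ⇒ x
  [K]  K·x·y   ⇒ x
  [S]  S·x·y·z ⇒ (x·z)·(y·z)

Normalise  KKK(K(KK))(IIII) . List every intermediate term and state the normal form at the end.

  start: KKK(K(KK))(IIII)
  →1  K(K(KK))(IIII)
  →2  K(KK)

Answer: normal form = K(KK)  (in 2 steps)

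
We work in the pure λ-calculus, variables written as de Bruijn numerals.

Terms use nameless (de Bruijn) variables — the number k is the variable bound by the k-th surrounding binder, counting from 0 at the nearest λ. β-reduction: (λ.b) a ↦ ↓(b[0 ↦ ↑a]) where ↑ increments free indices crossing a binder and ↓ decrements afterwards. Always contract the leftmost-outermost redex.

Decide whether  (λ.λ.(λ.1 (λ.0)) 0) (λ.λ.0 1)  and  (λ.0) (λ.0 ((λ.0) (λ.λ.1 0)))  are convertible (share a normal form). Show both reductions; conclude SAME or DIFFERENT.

Term A:
  start: (λ.λ.(λ.1 (λ.0)) 0) (λ.λ.0 1)
  step 1: λ.(λ.1 (λ.0)) 0
  step 2: λ.0 (λ.0)

Term B:
  start: (λ.0) (λ.0 ((λ.0) (λ.λ.1 0)))
  step 1: λ.0 ((λ.0) (λ.λ.1 0))
  step 2: λ.0 (λ.λ.1 0)

Answer: DIFFERENT — A ⇓ λ.0 (λ.0), B ⇓ λ.0 (λ.λ.1 0)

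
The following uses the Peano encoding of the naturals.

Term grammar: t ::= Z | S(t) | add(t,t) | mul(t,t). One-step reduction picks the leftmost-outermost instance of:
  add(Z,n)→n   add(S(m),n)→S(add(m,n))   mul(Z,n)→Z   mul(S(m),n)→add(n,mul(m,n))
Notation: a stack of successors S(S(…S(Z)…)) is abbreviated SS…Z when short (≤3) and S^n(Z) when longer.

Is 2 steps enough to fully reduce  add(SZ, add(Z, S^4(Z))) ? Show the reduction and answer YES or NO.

Answer: NO — after 2 steps the term is S(add(Z, S^4(Z))), not yet normal

Working:
  start: add(SZ, add(Z, S^4(Z)))
  [1] S(add(Z, add(Z, S^4(Z))))
  [2] S(add(Z, S^4(Z)))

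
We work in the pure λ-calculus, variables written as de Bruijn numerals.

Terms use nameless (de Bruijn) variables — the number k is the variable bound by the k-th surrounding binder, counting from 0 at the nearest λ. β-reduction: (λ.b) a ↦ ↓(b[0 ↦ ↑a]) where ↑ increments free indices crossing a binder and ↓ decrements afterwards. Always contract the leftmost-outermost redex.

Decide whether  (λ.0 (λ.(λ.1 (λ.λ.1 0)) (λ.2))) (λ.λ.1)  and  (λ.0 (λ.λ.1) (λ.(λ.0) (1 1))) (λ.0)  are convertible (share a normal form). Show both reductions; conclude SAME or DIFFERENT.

Answer: DIFFERENT — A ⇓ λ.λ.0 (λ.λ.1 0), B ⇓ λ.λ.λ.0

Reduction:
Term A:
  start: (λ.0 (λ.(λ.1 (λ.λ.1 0)) (λ.2))) (λ.λ.1)
  [1] (λ.λ.1) (λ.(λ.1 (λ.λ.1 0)) (λ.λ.λ.1))
  [2] λ.λ.(λ.1 (λ.λ.1 0)) (λ.λ.λ.1)
  [3] λ.λ.0 (λ.λ.1 0)

Term B:
  start: (λ.0 (λ.λ.1) (λ.(λ.0) (1 1))) (λ.0)
  [1] (λ.0) (λ.λ.1) (λ.(λ.0) ((λ.0) (λ.0)))
  [2] (λ.λ.1) (λ.(λ.0) ((λ.0) (λ.0)))
  [3] λ.λ.(λ.0) ((λ.0) (λ.0))
  [4] λ.λ.(λ.0) (λ.0)
  [5] λ.λ.λ.0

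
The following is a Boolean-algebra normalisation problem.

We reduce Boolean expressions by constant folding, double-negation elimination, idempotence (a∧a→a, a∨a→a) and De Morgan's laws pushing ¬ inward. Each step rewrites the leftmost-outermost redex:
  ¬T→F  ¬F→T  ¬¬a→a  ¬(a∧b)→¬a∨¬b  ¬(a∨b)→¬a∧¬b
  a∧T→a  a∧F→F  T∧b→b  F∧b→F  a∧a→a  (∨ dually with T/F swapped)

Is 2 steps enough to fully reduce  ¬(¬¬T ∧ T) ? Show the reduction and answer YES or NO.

Answer: NO — after 2 steps the term is ¬T ∨ ¬T, not yet normal

Derivation:
  start: ¬(¬¬T ∧ T)
  step 1: ¬¬¬T ∨ ¬T
  step 2: ¬T ∨ ¬T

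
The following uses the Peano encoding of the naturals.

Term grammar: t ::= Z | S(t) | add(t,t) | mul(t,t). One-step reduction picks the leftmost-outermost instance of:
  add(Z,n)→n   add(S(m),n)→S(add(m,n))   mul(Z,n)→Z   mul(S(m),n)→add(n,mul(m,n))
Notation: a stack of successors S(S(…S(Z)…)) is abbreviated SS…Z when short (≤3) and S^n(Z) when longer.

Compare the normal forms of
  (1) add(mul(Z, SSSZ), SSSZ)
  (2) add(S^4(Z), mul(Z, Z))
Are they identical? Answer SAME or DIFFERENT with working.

Answer: DIFFERENT — A ⇓ SSSZ, B ⇓ S^4(Z)

Reduction:
Term A:
  start: add(mul(Z, SSSZ), SSSZ)
  step 1: add(Z, SSSZ)
  step 2: SSSZ

Term B:
  start: add(S^4(Z), mul(Z, Z))
  step 1: S(add(SSSZ, mul(Z, Z)))
  step 2: S(S(add(SSZ, mul(Z, Z))))
  step 3: S(S(S(add(SZ, mul(Z, Z)))))
  step 4: S(S(S(S(add(Z, mul(Z, Z))))))
  step 5: S(S(S(S(mul(Z, Z)))))
  step 6: S^4(Z)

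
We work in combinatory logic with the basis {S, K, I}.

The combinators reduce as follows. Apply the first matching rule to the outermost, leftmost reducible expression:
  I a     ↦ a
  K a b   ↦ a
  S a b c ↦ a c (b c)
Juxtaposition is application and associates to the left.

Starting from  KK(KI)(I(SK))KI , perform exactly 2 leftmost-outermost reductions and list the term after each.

  start: KK(KI)(I(SK))KI
  [1] K(I(SK))KI
  [2] I(SK)I

Answer: after 2 steps: I(SK)I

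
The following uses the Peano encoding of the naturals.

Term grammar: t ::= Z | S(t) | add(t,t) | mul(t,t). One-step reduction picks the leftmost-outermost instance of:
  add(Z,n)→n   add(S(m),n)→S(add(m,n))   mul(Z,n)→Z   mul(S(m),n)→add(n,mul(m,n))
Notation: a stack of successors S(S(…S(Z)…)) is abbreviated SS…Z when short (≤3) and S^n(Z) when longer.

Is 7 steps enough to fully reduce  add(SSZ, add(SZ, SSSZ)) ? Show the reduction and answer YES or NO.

  start: add(SSZ, add(SZ, SSSZ))
  step 1: S(add(SZ, add(SZ, SSSZ)))
  step 2: S(S(add(Z, add(SZ, SSSZ))))
  step 3: S(S(add(SZ, SSSZ)))
  step 4: S(S(S(add(Z, SSSZ))))
  step 5: S^6(Z)

Answer: YES — reaches normal form S^6(Z) in 5 ≤ 7 steps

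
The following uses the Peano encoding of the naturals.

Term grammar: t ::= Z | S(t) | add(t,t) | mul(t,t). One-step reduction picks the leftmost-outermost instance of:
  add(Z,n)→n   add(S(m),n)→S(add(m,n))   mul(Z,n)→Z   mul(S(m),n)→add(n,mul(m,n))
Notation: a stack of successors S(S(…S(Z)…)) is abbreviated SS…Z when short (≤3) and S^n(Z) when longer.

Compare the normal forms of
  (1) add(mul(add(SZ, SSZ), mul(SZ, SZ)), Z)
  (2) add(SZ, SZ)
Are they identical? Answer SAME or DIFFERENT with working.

Answer: DIFFERENT — A ⇓ SSSZ, B ⇓ SSZ

Working:
Term A:
  start: add(mul(add(SZ, SSZ), mul(SZ, SZ)), Z)
  [1] add(mul(S(add(Z, SSZ)), mul(SZ, SZ)), Z)
  [2] add(add(mul(SZ, SZ), mul(add(Z, SSZ), mul(SZ, SZ))), Z)
  [3] add(add(add(SZ, mul(Z, SZ)), mul(add(Z, SSZ), mul(SZ, SZ))), Z)
  [4] add(add(S(add(Z, mul(Z, SZ))), mul(add(Z, SSZ), mul(SZ, SZ))), Z)
  [5] add(S(add(add(Z, mul(Z, SZ)), mul(add(Z, SSZ), mul(SZ, SZ)))), Z)
  [6] S(add(add(add(Z, mul(Z, SZ)), mul(add(Z, SSZ), mul(SZ, SZ))), Z))
  [7] S(add(add(mul(Z, SZ), mul(add(Z, SSZ), mul(SZ, SZ))), Z))
  [8] S(add(add(Z, mul(add(Z, SSZ), mul(SZ, SZ))), Z))
  [9] S(add(mul(add(Z, SSZ), mul(SZ, SZ)), Z))
  [10] S(add(mul(SSZ, mul(SZ, SZ)), Z))
  [11] S(add(add(mul(SZ, SZ), mul(SZ, mul(SZ, SZ))), Z))
  [12] S(add(add(add(SZ, mul(Z, SZ)), mul(SZ, mul(SZ, SZ))), Z))
  [13] S(add(add(S(add(Z, mul(Z, SZ))), mul(SZ, mul(SZ, SZ))), Z))
  [14] S(add(S(add(add(Z, mul(Z, SZ)), mul(SZ, mul(SZ, SZ)))), Z))
  [15] S(S(add(add(add(Z, mul(Z, SZ)), mul(SZ, mul(SZ, SZ))), Z)))
  [16] S(S(add(add(mul(Z, SZ), mul(SZ, mul(SZ, SZ))), Z)))
  [17] S(S(add(add(Z, mul(SZ, mul(SZ, SZ))), Z)))
  [18] S(S(add(mul(SZ, mul(SZ, SZ)), Z)))
  [19] S(S(add(add(mul(SZ, SZ), mul(Z, mul(SZ, SZ))), Z)))
  [20] S(S(add(add(add(SZ, mul(Z, SZ)), mul(Z, mul(SZ, SZ))), Z)))
  [21] S(S(add(add(S(add(Z, mul(Z, SZ))), mul(Z, mul(SZ, SZ))), Z)))
  [22] S(S(add(S(add(add(Z, mul(Z, SZ)), mul(Z, mul(SZ, SZ)))), Z)))
  [23] S(S(S(add(add(add(Z, mul(Z, SZ)), mul(Z, mul(SZ, SZ))), Z))))
  [24] S(S(S(add(add(mul(Z, SZ), mul(Z, mul(SZ, SZ))), Z))))
  [25] S(S(S(add(add(Z, mul(Z, mul(SZ, SZ))), Z))))
  [26] S(S(S(add(mul(Z, mul(SZ, SZ)), Z))))
  [27] S(S(S(add(Z, Z))))
  [28] SSSZ

Term B:
  start: add(SZ, SZ)
  [1] S(add(Z, SZ))
  [2] SSZ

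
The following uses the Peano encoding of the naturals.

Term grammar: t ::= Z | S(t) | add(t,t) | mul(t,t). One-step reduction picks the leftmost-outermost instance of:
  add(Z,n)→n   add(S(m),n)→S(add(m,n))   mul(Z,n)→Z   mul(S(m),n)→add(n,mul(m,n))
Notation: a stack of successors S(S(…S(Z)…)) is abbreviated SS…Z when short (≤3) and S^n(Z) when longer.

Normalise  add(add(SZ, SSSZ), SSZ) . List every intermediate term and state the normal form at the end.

Answer: normal form = S^6(Z)  (in 7 steps)

Derivation:
  start: add(add(SZ, SSSZ), SSZ)
  →1  add(S(add(Z, SSSZ)), SSZ)
  →2  S(add(add(Z, SSSZ), SSZ))
  →3  S(add(SSSZ, SSZ))
  →4  S(S(add(SSZ, SSZ)))
  →5  S(S(S(add(SZ, SSZ))))
  →6  S(S(S(S(add(Z, SSZ)))))
  →7  S^6(Z)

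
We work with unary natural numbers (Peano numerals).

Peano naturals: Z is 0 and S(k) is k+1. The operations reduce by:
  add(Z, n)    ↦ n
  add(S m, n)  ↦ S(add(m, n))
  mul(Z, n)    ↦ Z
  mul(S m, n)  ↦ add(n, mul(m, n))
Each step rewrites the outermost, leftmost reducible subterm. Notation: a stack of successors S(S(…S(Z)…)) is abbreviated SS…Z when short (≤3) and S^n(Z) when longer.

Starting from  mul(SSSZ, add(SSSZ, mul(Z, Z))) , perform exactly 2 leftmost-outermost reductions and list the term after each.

Answer: after 2 steps: add(S(add(SSZ, mul(Z, Z))), mul(SSZ, add(SSSZ, mul(Z, Z))))

Working:
  start: mul(SSSZ, add(SSSZ, mul(Z, Z)))
  [1] add(add(SSSZ, mul(Z, Z)), mul(SSZ, add(SSSZ, mul(Z, Z))))
  [2] add(S(add(SSZ, mul(Z, Z))), mul(SSZ, add(SSSZ, mul(Z, Z))))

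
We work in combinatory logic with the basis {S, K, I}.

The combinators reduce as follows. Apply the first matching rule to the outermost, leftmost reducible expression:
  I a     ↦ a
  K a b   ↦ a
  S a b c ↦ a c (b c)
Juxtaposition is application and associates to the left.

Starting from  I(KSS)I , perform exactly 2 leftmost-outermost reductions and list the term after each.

  start: I(KSS)I
  →1  KSSI
  →2  SI

Answer: after 2 steps: SI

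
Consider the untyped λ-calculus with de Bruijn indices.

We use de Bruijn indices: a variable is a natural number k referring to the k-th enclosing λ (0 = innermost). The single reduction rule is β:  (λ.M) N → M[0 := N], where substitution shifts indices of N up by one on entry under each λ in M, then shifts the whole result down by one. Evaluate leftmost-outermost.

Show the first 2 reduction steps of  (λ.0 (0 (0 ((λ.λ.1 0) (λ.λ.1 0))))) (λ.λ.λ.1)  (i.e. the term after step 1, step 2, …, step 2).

Answer: after 2 steps: λ.λ.1

Derivation:
  start: (λ.0 (0 (0 ((λ.λ.1 0) (λ.λ.1 0))))) (λ.λ.λ.1)
  step 1: (λ.λ.λ.1) ((λ.λ.λ.1) ((λ.λ.λ.1) ((λ.λ.1 0) (λ.λ.1 0))))
  step 2: λ.λ.1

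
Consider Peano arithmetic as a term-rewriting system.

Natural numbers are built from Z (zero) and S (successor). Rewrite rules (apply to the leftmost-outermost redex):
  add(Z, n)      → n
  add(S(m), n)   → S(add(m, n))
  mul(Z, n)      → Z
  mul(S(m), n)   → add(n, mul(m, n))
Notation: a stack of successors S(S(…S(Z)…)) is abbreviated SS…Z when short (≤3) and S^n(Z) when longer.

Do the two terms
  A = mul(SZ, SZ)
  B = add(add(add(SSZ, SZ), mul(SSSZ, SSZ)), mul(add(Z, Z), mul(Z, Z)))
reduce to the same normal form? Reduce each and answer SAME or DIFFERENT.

Term A:
  start: mul(SZ, SZ)
  [1] add(SZ, mul(Z, SZ))
  [2] S(add(Z, mul(Z, SZ)))
  [3] S(mul(Z, SZ))
  [4] SZ

Term B:
  start: add(add(add(SSZ, SZ), mul(SSSZ, SSZ)), mul(add(Z, Z), mul(Z, Z)))
  [1] add(add(S(add(SZ, SZ)), mul(SSSZ, SSZ)), mul(add(Z, Z), mul(Z, Z)))
  [2] add(S(add(add(SZ, SZ), mul(SSSZ, SSZ))), mul(add(Z, Z), mul(Z, Z)))
  [3] S(add(add(add(SZ, SZ), mul(SSSZ, SSZ)), mul(add(Z, Z), mul(Z, Z))))
  [4] S(add(add(S(add(Z, SZ)), mul(SSSZ, SSZ)), mul(add(Z, Z), mul(Z, Z))))
  [5] S(add(S(add(add(Z, SZ), mul(SSSZ, SSZ))), mul(add(Z, Z), mul(Z, Z))))
  [6] S(S(add(add(add(Z, SZ), mul(SSSZ, SSZ)), mul(add(Z, Z), mul(Z, Z)))))
  [7] S(S(add(add(SZ, mul(SSSZ, SSZ)), mul(add(Z, Z), mul(Z, Z)))))
  [8] S(S(add(S(add(Z, mul(SSSZ, SSZ))), mul(add(Z, Z), mul(Z, Z)))))
  [9] S(S(S(add(add(Z, mul(SSSZ, SSZ)), mul(add(Z, Z), mul(Z, Z))))))
  [10] S(S(S(add(mul(SSSZ, SSZ), mul(add(Z, Z), mul(Z, Z))))))
  [11] S(S(S(add(add(SSZ, mul(SSZ, SSZ)), mul(add(Z, Z), mul(Z, Z))))))
  [12] S(S(S(add(S(add(SZ, mul(SSZ, SSZ))), mul(add(Z, Z), mul(Z, Z))))))
  [13] S(S(S(S(add(add(SZ, mul(SSZ, SSZ)), mul(add(Z, Z), mul(Z, Z)))))))
  [14] S(S(S(S(add(S(add(Z, mul(SSZ, SSZ))), mul(add(Z, Z), mul(Z, Z)))))))
  [15] S(S(S(S(S(add(add(Z, mul(SSZ, SSZ)), mul(add(Z, Z), mul(Z, Z))))))))
  [16] S(S(S(S(S(add(mul(SSZ, SSZ), mul(add(Z, Z), mul(Z, Z))))))))
  [17] S(S(S(S(S(add(add(SSZ, mul(SZ, SSZ)), mul(add(Z, Z), mul(Z, Z))))))))
  [18] S(S(S(S(S(add(S(add(SZ, mul(SZ, SSZ))), mul(add(Z, Z), mul(Z, Z))))))))
  [19] S(S(S(S(S(S(add(add(SZ, mul(SZ, SSZ)), mul(add(Z, Z), mul(Z, Z)))))))))
  [20] S(S(S(S(S(S(add(S(add(Z, mul(SZ, SSZ))), mul(add(Z, Z), mul(Z, Z)))))))))
  [21] S(S(S(S(S(S(S(add(add(Z, mul(SZ, SSZ)), mul(add(Z, Z), mul(Z, Z))))))))))
  [22] S(S(S(S(S(S(S(add(mul(SZ, SSZ), mul(add(Z, Z), mul(Z, Z))))))))))
  [23] S(S(S(S(S(S(S(add(add(SSZ, mul(Z, SSZ)), mul(add(Z, Z), mul(Z, Z))))))))))
  [24] S(S(S(S(S(S(S(add(S(add(SZ, mul(Z, SSZ))), mul(add(Z, Z), mul(Z, Z))))))))))
  [25] S(S(S(S(S(S(S(S(add(add(SZ, mul(Z, SSZ)), mul(add(Z, Z), mul(Z, Z)))))))))))
  [26] S(S(S(S(S(S(S(S(add(S(add(Z, mul(Z, SSZ))), mul(add(Z, Z), mul(Z, Z)))))))))))
  [27] S(S(S(S(S(S(S(S(S(add(add(Z, mul(Z, SSZ)), mul(add(Z, Z), mul(Z, Z))))))))))))
  [28] S(S(S(S(S(S(S(S(S(add(mul(Z, SSZ), mul(add(Z, Z), mul(Z, Z))))))))))))
  [29] S(S(S(S(S(S(S(S(S(add(Z, mul(add(Z, Z), mul(Z, Z))))))))))))
  [30] S(S(S(S(S(S(S(S(S(mul(add(Z, Z), mul(Z, Z)))))))))))
  [31] S(S(S(S(S(S(S(S(S(mul(Z, mul(Z, Z)))))))))))
  [32] S^9(Z)

Answer: DIFFERENT — A ⇓ SZ, B ⇓ S^9(Z)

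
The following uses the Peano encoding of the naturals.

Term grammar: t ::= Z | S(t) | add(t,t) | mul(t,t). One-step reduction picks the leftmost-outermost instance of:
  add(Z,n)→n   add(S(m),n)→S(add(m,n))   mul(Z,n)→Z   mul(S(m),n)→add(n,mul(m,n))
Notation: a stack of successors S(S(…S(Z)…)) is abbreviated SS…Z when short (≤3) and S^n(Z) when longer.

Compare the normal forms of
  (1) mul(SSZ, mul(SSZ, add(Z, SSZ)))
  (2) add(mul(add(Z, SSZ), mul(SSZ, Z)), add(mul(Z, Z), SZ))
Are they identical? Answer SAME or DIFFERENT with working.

Term A:
  start: mul(SSZ, mul(SSZ, add(Z, SSZ)))
  step 1: add(mul(SSZ, add(Z, SSZ)), mul(SZ, mul(SSZ, add(Z, SSZ))))
  step 2: add(add(add(Z, SSZ), mul(SZ, add(Z, SSZ))), mul(SZ, mul(SSZ, add(Z, SSZ))))
  step 3: add(add(SSZ, mul(SZ, add(Z, SSZ))), mul(SZ, mul(SSZ, add(Z, SSZ))))
  step 4: add(S(add(SZ, mul(SZ, add(Z, SSZ)))), mul(SZ, mul(SSZ, add(Z, SSZ))))
  step 5: S(add(add(SZ, mul(SZ, add(Z, SSZ))), mul(SZ, mul(SSZ, add(Z, SSZ)))))
  step 6: S(add(S(add(Z, mul(SZ, add(Z, SSZ)))), mul(SZ, mul(SSZ, add(Z, SSZ)))))
  step 7: S(S(add(add(Z, mul(SZ, add(Z, SSZ))), mul(SZ, mul(SSZ, add(Z, SSZ))))))
  step 8: S(S(add(mul(SZ, add(Z, SSZ)), mul(SZ, mul(SSZ, add(Z, SSZ))))))
  step 9: S(S(add(add(add(Z, SSZ), mul(Z, add(Z, SSZ))), mul(SZ, mul(SSZ, add(Z, SSZ))))))
  step 10: S(S(add(add(SSZ, mul(Z, add(Z, SSZ))), mul(SZ, mul(SSZ, add(Z, SSZ))))))
  step 11: S(S(add(S(add(SZ, mul(Z, add(Z, SSZ)))), mul(SZ, mul(SSZ, add(Z, SSZ))))))
  step 12: S(S(S(add(add(SZ, mul(Z, add(Z, SSZ))), mul(SZ, mul(SSZ, add(Z, SSZ)))))))
  step 13: S(S(S(add(S(add(Z, mul(Z, add(Z, SSZ)))), mul(SZ, mul(SSZ, add(Z, SSZ)))))))
  step 14: S(S(S(S(add(add(Z, mul(Z, add(Z, SSZ))), mul(SZ, mul(SSZ, add(Z, SSZ))))))))
  step 15: S(S(S(S(add(mul(Z, add(Z, SSZ)), mul(SZ, mul(SSZ, add(Z, SSZ))))))))
  step 16: S(S(S(S(add(Z, mul(SZ, mul(SSZ, add(Z, SSZ))))))))
  step 17: S(S(S(S(mul(SZ, mul(SSZ, add(Z, SSZ)))))))
  step 18: S(S(S(S(add(mul(SSZ, add(Z, SSZ)), mul(Z, mul(SSZ, add(Z, SSZ))))))))
  step 19: S(S(S(S(add(add(add(Z, SSZ), mul(SZ, add(Z, SSZ))), mul(Z, mul(SSZ, add(Z, SSZ))))))))
  step 20: S(S(S(S(add(add(SSZ, mul(SZ, add(Z, SSZ))), mul(Z, mul(SSZ, add(Z, SSZ))))))))
  step 21: S(S(S(S(add(S(add(SZ, mul(SZ, add(Z, SSZ)))), mul(Z, mul(SSZ, add(Z, SSZ))))))))
  step 22: S(S(S(S(S(add(add(SZ, mul(SZ, add(Z, SSZ))), mul(Z, mul(SSZ, add(Z, SSZ)))))))))
  step 23: S(S(S(S(S(add(S(add(Z, mul(SZ, add(Z, SSZ)))), mul(Z, mul(SSZ, add(Z, SSZ)))))))))
  step 24: S(S(S(S(S(S(add(add(Z, mul(SZ, add(Z, SSZ))), mul(Z, mul(SSZ, add(Z, SSZ))))))))))
  step 25: S(S(S(S(S(S(add(mul(SZ, add(Z, SSZ)), mul(Z, mul(SSZ, add(Z, SSZ))))))))))
  step 26: S(S(S(S(S(S(add(add(add(Z, SSZ), mul(Z, add(Z, SSZ))), mul(Z, mul(SSZ, add(Z, SSZ))))))))))
  step 27: S(S(S(S(S(S(add(add(SSZ, mul(Z, add(Z, SSZ))), mul(Z, mul(SSZ, add(Z, SSZ))))))))))
  step 28: S(S(S(S(S(S(add(S(add(SZ, mul(Z, add(Z, SSZ)))), mul(Z, mul(SSZ, add(Z, SSZ))))))))))
  step 29: S(S(S(S(S(S(S(add(add(SZ, mul(Z, add(Z, SSZ))), mul(Z, mul(SSZ, add(Z, SSZ)))))))))))
  step 30: S(S(S(S(S(S(S(add(S(add(Z, mul(Z, add(Z, SSZ)))), mul(Z, mul(SSZ, add(Z, SSZ)))))))))))
  step 31: S(S(S(S(S(S(S(S(add(add(Z, mul(Z, add(Z, SSZ))), mul(Z, mul(SSZ, add(Z, SSZ))))))))))))
  step 32: S(S(S(S(S(S(S(S(add(mul(Z, add(Z, SSZ)), mul(Z, mul(SSZ, add(Z, SSZ))))))))))))
  step 33: S(S(S(S(S(S(S(S(add(Z, mul(Z, mul(SSZ, add(Z, SSZ))))))))))))
  step 34: S(S(S(S(S(S(S(S(mul(Z, mul(SSZ, add(Z, SSZ)))))))))))
  step 35: S^8(Z)

Term B:
  start: add(mul(add(Z, SSZ), mul(SSZ, Z)), add(mul(Z, Z), SZ))
  step 1: add(mul(SSZ, mul(SSZ, Z)), add(mul(Z, Z), SZ))
  step 2: add(add(mul(SSZ, Z), mul(SZ, mul(SSZ, Z))), add(mul(Z, Z), SZ))
  step 3: add(add(add(Z, mul(SZ, Z)), mul(SZ, mul(SSZ, Z))), add(mul(Z, Z), SZ))
  step 4: add(add(mul(SZ, Z), mul(SZ, mul(SSZ, Z))), add(mul(Z, Z), SZ))
  step 5: add(add(add(Z, mul(Z, Z)), mul(SZ, mul(SSZ, Z))), add(mul(Z, Z), SZ))
  step 6: add(add(mul(Z, Z), mul(SZ, mul(SSZ, Z))), add(mul(Z, Z), SZ))
  step 7: add(add(Z, mul(SZ, mul(SSZ, Z))), add(mul(Z, Z), SZ))
  step 8: add(mul(SZ, mul(SSZ, Z)), add(mul(Z, Z), SZ))
  step 9: add(add(mul(SSZ, Z), mul(Z, mul(SSZ, Z))), add(mul(Z, Z), SZ))
  step 10: add(add(add(Z, mul(SZ, Z)), mul(Z, mul(SSZ, Z))), add(mul(Z, Z), SZ))
  step 11: add(add(mul(SZ, Z), mul(Z, mul(SSZ, Z))), add(mul(Z, Z), SZ))
  step 12: add(add(add(Z, mul(Z, Z)), mul(Z, mul(SSZ, Z))), add(mul(Z, Z), SZ))
  step 13: add(add(mul(Z, Z), mul(Z, mul(SSZ, Z))), add(mul(Z, Z), SZ))
  step 14: add(add(Z, mul(Z, mul(SSZ, Z))), add(mul(Z, Z), SZ))
  step 15: add(mul(Z, mul(SSZ, Z)), add(mul(Z, Z), SZ))
  step 16: add(Z, add(mul(Z, Z), SZ))
  step 17: add(mul(Z, Z), SZ)
  step 18: add(Z, SZ)
  step 19: SZ

Answer: DIFFERENT — A ⇓ S^8(Z), B ⇓ SZ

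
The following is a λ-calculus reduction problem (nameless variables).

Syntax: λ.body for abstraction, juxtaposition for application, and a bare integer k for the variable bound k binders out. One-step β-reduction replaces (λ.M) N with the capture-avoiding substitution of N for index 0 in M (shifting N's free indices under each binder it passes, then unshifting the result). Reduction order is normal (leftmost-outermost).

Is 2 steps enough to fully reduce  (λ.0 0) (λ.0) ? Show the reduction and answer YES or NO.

Answer: YES — reaches normal form λ.0 in 2 ≤ 2 steps

Derivation:
  start: (λ.0 0) (λ.0)
  step 1: (λ.0) (λ.0)
  step 2: λ.0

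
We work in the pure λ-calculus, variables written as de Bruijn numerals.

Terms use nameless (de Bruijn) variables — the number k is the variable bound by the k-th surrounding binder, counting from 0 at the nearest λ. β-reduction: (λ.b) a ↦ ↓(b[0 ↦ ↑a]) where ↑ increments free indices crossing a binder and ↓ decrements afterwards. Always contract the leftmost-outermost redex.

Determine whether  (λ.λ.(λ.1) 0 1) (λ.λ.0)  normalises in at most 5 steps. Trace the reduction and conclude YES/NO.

Answer: YES — reaches normal form λ.0 (λ.λ.0) in 2 ≤ 5 steps

Working:
  start: (λ.λ.(λ.1) 0 1) (λ.λ.0)
  [1] λ.(λ.1) 0 (λ.λ.0)
  [2] λ.0 (λ.λ.0)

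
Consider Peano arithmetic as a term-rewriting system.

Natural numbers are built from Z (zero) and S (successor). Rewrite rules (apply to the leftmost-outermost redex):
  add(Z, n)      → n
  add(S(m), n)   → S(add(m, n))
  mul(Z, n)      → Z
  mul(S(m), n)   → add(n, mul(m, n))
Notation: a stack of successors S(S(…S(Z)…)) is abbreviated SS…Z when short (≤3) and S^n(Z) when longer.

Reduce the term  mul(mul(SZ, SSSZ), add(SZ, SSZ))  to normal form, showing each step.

  start: mul(mul(SZ, SSSZ), add(SZ, SSZ))
  step 1: mul(add(SSSZ, mul(Z, SSSZ)), add(SZ, SSZ))
  step 2: mul(S(add(SSZ, mul(Z, SSSZ))), add(SZ, SSZ))
  step 3: add(add(SZ, SSZ), mul(add(SSZ, mul(Z, SSSZ)), add(SZ, SSZ)))
  step 4: add(S(add(Z, SSZ)), mul(add(SSZ, mul(Z, SSSZ)), add(SZ, SSZ)))
  step 5: S(add(add(Z, SSZ), mul(add(SSZ, mul(Z, SSSZ)), add(SZ, SSZ))))
  step 6: S(add(SSZ, mul(add(SSZ, mul(Z, SSSZ)), add(SZ, SSZ))))
  step 7: S(S(add(SZ, mul(add(SSZ, mul(Z, SSSZ)), add(SZ, SSZ)))))
  step 8: S(S(S(add(Z, mul(add(SSZ, mul(Z, SSSZ)), add(SZ, SSZ))))))
  step 9: S(S(S(mul(add(SSZ, mul(Z, SSSZ)), add(SZ, SSZ)))))
  step 10: S(S(S(mul(S(add(SZ, mul(Z, SSSZ))), add(SZ, SSZ)))))
  step 11: S(S(S(add(add(SZ, SSZ), mul(add(SZ, mul(Z, SSSZ)), add(SZ, SSZ))))))
  step 12: S(S(S(add(S(add(Z, SSZ)), mul(add(SZ, mul(Z, SSSZ)), add(SZ, SSZ))))))
  step 13: S(S(S(S(add(add(Z, SSZ), mul(add(SZ, mul(Z, SSSZ)), add(SZ, SSZ)))))))
  step 14: S(S(S(S(add(SSZ, mul(add(SZ, mul(Z, SSSZ)), add(SZ, SSZ)))))))
  step 15: S(S(S(S(S(add(SZ, mul(add(SZ, mul(Z, SSSZ)), add(SZ, SSZ))))))))
  step 16: S(S(S(S(S(S(add(Z, mul(add(SZ, mul(Z, SSSZ)), add(SZ, SSZ)))))))))
  step 17: S(S(S(S(S(S(mul(add(SZ, mul(Z, SSSZ)), add(SZ, SSZ))))))))
  step 18: S(S(S(S(S(S(mul(S(add(Z, mul(Z, SSSZ))), add(SZ, SSZ))))))))
  step 19: S(S(S(S(S(S(add(add(SZ, SSZ), mul(add(Z, mul(Z, SSSZ)), add(SZ, SSZ)))))))))
  step 20: S(S(S(S(S(S(add(S(add(Z, SSZ)), mul(add(Z, mul(Z, SSSZ)), add(SZ, SSZ)))))))))
  step 21: S(S(S(S(S(S(S(add(add(Z, SSZ), mul(add(Z, mul(Z, SSSZ)), add(SZ, SSZ))))))))))
  step 22: S(S(S(S(S(S(S(add(SSZ, mul(add(Z, mul(Z, SSSZ)), add(SZ, SSZ))))))))))
  step 23: S(S(S(S(S(S(S(S(add(SZ, mul(add(Z, mul(Z, SSSZ)), add(SZ, SSZ)))))))))))
  step 24: S(S(S(S(S(S(S(S(S(add(Z, mul(add(Z, mul(Z, SSSZ)), add(SZ, SSZ))))))))))))
  step 25: S(S(S(S(S(S(S(S(S(mul(add(Z, mul(Z, SSSZ)), add(SZ, SSZ)))))))))))
  step 26: S(S(S(S(S(S(S(S(S(mul(mul(Z, SSSZ), add(SZ, SSZ)))))))))))
  step 27: S(S(S(S(S(S(S(S(S(mul(Z, add(SZ, SSZ)))))))))))
  step 28: S^9(Z)

Answer: normal form = S^9(Z)  (in 28 steps)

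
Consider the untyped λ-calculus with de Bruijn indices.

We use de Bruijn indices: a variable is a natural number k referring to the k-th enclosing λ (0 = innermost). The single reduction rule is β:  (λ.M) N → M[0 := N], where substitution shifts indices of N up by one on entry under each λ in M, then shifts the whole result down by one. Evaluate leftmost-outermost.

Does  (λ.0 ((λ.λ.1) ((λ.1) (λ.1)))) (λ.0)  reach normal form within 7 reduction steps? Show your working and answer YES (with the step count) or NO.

Answer: YES — reaches normal form λ.λ.0 in 4 ≤ 7 steps

Reduction:
  start: (λ.0 ((λ.λ.1) ((λ.1) (λ.1)))) (λ.0)
  →1  (λ.0) ((λ.λ.1) ((λ.λ.0) (λ.λ.0)))
  →2  (λ.λ.1) ((λ.λ.0) (λ.λ.0))
  →3  λ.(λ.λ.0) (λ.λ.0)
  →4  λ.λ.0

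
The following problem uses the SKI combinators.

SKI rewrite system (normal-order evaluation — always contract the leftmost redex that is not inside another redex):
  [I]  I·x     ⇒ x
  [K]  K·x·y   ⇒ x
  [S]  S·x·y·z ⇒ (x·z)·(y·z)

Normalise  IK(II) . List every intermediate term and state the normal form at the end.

Answer: normal form = KI  (in 2 steps)

Reduction:
  start: IK(II)
  →1  K(II)
  →2  KI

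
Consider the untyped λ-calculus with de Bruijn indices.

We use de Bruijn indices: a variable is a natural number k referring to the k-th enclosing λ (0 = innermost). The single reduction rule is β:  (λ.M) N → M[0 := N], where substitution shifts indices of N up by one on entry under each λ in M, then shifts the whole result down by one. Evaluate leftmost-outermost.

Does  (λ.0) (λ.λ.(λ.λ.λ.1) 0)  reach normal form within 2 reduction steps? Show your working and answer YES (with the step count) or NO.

Answer: YES — reaches normal form λ.λ.λ.λ.1 in 2 ≤ 2 steps

Working:
  start: (λ.0) (λ.λ.(λ.λ.λ.1) 0)
  →1  λ.λ.(λ.λ.λ.1) 0
  →2  λ.λ.λ.λ.1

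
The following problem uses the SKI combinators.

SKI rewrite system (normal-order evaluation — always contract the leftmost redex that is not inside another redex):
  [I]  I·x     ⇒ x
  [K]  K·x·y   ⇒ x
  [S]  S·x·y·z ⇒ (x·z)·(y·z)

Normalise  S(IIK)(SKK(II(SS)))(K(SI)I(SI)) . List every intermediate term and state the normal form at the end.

Answer: normal form = SI(SI)  (in 5 steps)

Reduction:
  start: S(IIK)(SKK(II(SS)))(K(SI)I(SI))
  →1  IIK(K(SI)I(SI))(SKK(II(SS))(K(SI)I(SI)))
  →2  IK(K(SI)I(SI))(SKK(II(SS))(K(SI)I(SI)))
  →3  K(K(SI)I(SI))(SKK(II(SS))(K(SI)I(SI)))
  →4  K(SI)I(SI)
  →5  SI(SI)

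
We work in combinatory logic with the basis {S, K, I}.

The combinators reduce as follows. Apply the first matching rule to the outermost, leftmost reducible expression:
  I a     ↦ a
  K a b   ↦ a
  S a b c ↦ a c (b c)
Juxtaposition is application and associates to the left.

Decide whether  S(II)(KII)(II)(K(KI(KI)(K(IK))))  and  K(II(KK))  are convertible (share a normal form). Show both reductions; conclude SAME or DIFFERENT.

Term A:
  start: S(II)(KII)(II)(K(KI(KI)(K(IK))))
  [1] II(II)(KII(II))(K(KI(KI)(K(IK))))
  [2] I(II)(KII(II))(K(KI(KI)(K(IK))))
  [3] II(KII(II))(K(KI(KI)(K(IK))))
  [4] I(KII(II))(K(KI(KI)(K(IK))))
  [5] KII(II)(K(KI(KI)(K(IK))))
  [6] I(II)(K(KI(KI)(K(IK))))
  [7] II(K(KI(KI)(K(IK))))
  [8] I(K(KI(KI)(K(IK))))
  [9] K(KI(KI)(K(IK)))
  [10] K(I(K(IK)))
  [11] K(K(IK))
  [12] K(KK)

Term B:
  start: K(II(KK))
  [1] K(I(KK))
  [2] K(KK)

Answer: SAME — A ⇓ K(KK), B ⇓ K(KK)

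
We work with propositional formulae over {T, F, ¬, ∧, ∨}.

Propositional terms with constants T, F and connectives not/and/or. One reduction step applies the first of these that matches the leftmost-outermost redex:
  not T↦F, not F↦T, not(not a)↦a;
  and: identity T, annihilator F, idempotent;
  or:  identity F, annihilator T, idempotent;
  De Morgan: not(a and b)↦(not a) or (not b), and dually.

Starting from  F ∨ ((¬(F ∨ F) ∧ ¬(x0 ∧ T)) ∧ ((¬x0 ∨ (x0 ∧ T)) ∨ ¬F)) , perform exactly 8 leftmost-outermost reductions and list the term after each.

Answer: after 8 steps: ¬x0 ∧ ((¬x0 ∨ (x0 ∧ T)) ∨ ¬F)

Derivation:
  start: F ∨ ((¬(F ∨ F) ∧ ¬(x0 ∧ T)) ∧ ((¬x0 ∨ (x0 ∧ T)) ∨ ¬F))
  →1  (¬(F ∨ F) ∧ ¬(x0 ∧ T)) ∧ ((¬x0 ∨ (x0 ∧ T)) ∨ ¬F)
  →2  ((¬F ∧ ¬F) ∧ ¬(x0 ∧ T)) ∧ ((¬x0 ∨ (x0 ∧ T)) ∨ ¬F)
  →3  (¬F ∧ ¬(x0 ∧ T)) ∧ ((¬x0 ∨ (x0 ∧ T)) ∨ ¬F)
  →4  (T ∧ ¬(x0 ∧ T)) ∧ ((¬x0 ∨ (x0 ∧ T)) ∨ ¬F)
  →5  ¬(x0 ∧ T) ∧ ((¬x0 ∨ (x0 ∧ T)) ∨ ¬F)
  →6  (¬x0 ∨ ¬T) ∧ ((¬x0 ∨ (x0 ∧ T)) ∨ ¬F)
  →7  (¬x0 ∨ F) ∧ ((¬x0 ∨ (x0 ∧ T)) ∨ ¬F)
  →8  ¬x0 ∧ ((¬x0 ∨ (x0 ∧ T)) ∨ ¬F)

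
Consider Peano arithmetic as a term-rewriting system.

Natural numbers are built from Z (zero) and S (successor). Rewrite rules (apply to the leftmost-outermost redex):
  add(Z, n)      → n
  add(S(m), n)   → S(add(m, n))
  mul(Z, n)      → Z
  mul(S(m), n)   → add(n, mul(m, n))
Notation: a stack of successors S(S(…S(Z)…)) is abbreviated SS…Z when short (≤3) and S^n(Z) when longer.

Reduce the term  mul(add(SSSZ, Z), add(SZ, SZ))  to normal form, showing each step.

Answer: normal form = S^6(Z)  (in 23 steps)

Reduction:
  start: mul(add(SSSZ, Z), add(SZ, SZ))
  [1] mul(S(add(SSZ, Z)), add(SZ, SZ))
  [2] add(add(SZ, SZ), mul(add(SSZ, Z), add(SZ, SZ)))
  [3] add(S(add(Z, SZ)), mul(add(SSZ, Z), add(SZ, SZ)))
  [4] S(add(add(Z, SZ), mul(add(SSZ, Z), add(SZ, SZ))))
  [5] S(add(SZ, mul(add(SSZ, Z), add(SZ, SZ))))
  [6] S(S(add(Z, mul(add(SSZ, Z), add(SZ, SZ)))))
  [7] S(S(mul(add(SSZ, Z), add(SZ, SZ))))
  [8] S(S(mul(S(add(SZ, Z)), add(SZ, SZ))))
  [9] S(S(add(add(SZ, SZ), mul(add(SZ, Z), add(SZ, SZ)))))
  [10] S(S(add(S(add(Z, SZ)), mul(add(SZ, Z), add(SZ, SZ)))))
  [11] S(S(S(add(add(Z, SZ), mul(add(SZ, Z), add(SZ, SZ))))))
  [12] S(S(S(add(SZ, mul(add(SZ, Z), add(SZ, SZ))))))
  [13] S(S(S(S(add(Z, mul(add(SZ, Z), add(SZ, SZ)))))))
  [14] S(S(S(S(mul(add(SZ, Z), add(SZ, SZ))))))
  [15] S(S(S(S(mul(S(add(Z, Z)), add(SZ, SZ))))))
  [16] S(S(S(S(add(add(SZ, SZ), mul(add(Z, Z), add(SZ, SZ)))))))
  [17] S(S(S(S(add(S(add(Z, SZ)), mul(add(Z, Z), add(SZ, SZ)))))))
  [18] S(S(S(S(S(add(add(Z, SZ), mul(add(Z, Z), add(SZ, SZ))))))))
  [19] S(S(S(S(S(add(SZ, mul(add(Z, Z), add(SZ, SZ))))))))
  [20] S(S(S(S(S(S(add(Z, mul(add(Z, Z), add(SZ, SZ)))))))))
  [21] S(S(S(S(S(S(mul(add(Z, Z), add(SZ, SZ))))))))
  [22] S(S(S(S(S(S(mul(Z, add(SZ, SZ))))))))
  [23] S^6(Z)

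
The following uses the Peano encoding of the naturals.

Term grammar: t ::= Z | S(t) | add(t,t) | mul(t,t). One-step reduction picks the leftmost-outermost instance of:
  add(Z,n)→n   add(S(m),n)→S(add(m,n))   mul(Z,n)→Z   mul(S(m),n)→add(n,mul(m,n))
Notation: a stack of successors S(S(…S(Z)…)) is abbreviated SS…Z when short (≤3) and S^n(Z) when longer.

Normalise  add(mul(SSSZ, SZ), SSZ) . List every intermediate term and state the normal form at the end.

Answer: normal form = S^5(Z)  (in 14 steps)

Working:
  start: add(mul(SSSZ, SZ), SSZ)
  →1  add(add(SZ, mul(SSZ, SZ)), SSZ)
  →2  add(S(add(Z, mul(SSZ, SZ))), SSZ)
  →3  S(add(add(Z, mul(SSZ, SZ)), SSZ))
  →4  S(add(mul(SSZ, SZ), SSZ))
  →5  S(add(add(SZ, mul(SZ, SZ)), SSZ))
  →6  S(add(S(add(Z, mul(SZ, SZ))), SSZ))
  →7  S(S(add(add(Z, mul(SZ, SZ)), SSZ)))
  →8  S(S(add(mul(SZ, SZ), SSZ)))
  →9  S(S(add(add(SZ, mul(Z, SZ)), SSZ)))
  →10  S(S(add(S(add(Z, mul(Z, SZ))), SSZ)))
  →11  S(S(S(add(add(Z, mul(Z, SZ)), SSZ))))
  →12  S(S(S(add(mul(Z, SZ), SSZ))))
  →13  S(S(S(add(Z, SSZ))))
  →14  S^5(Z)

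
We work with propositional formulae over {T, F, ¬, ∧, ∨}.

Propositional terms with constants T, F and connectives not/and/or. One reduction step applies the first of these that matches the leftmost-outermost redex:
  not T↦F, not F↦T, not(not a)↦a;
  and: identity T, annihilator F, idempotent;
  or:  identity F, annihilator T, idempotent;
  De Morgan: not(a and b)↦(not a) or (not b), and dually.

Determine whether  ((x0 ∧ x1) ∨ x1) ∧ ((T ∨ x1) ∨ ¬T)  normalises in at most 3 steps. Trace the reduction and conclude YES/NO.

  start: ((x0 ∧ x1) ∨ x1) ∧ ((T ∨ x1) ∨ ¬T)
  →1  ((x0 ∧ x1) ∨ x1) ∧ (T ∨ ¬T)
  →2  ((x0 ∧ x1) ∨ x1) ∧ T
  →3  (x0 ∧ x1) ∨ x1

Answer: YES — reaches normal form (x0 ∧ x1) ∨ x1 in 3 ≤ 3 steps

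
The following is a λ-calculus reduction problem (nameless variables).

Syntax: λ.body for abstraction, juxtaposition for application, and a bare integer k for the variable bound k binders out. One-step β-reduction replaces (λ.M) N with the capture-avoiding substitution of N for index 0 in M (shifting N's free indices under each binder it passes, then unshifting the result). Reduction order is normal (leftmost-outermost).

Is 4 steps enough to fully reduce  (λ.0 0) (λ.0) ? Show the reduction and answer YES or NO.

Answer: YES — reaches normal form λ.0 in 2 ≤ 4 steps

Working:
  start: (λ.0 0) (λ.0)
  [1] (λ.0) (λ.0)
  [2] λ.0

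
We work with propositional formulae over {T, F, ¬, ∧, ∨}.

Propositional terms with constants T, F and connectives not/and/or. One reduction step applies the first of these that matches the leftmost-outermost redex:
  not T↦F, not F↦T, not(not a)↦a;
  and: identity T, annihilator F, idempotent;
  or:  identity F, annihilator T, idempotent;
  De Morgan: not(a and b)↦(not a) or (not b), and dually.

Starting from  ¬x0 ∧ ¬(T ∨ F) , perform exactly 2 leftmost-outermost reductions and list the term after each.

Answer: after 2 steps: ¬x0 ∧ (F ∧ ¬F)

Derivation:
  start: ¬x0 ∧ ¬(T ∨ F)
  [1] ¬x0 ∧ (¬T ∧ ¬F)
  [2] ¬x0 ∧ (F ∧ ¬F)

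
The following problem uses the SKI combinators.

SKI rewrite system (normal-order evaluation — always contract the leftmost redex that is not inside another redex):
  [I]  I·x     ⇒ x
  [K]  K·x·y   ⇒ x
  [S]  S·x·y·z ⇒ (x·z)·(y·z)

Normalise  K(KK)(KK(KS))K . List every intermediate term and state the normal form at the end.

Answer: normal form = K  (in 2 steps)

Reduction:
  start: K(KK)(KK(KS))K
  [1] KKK
  [2] K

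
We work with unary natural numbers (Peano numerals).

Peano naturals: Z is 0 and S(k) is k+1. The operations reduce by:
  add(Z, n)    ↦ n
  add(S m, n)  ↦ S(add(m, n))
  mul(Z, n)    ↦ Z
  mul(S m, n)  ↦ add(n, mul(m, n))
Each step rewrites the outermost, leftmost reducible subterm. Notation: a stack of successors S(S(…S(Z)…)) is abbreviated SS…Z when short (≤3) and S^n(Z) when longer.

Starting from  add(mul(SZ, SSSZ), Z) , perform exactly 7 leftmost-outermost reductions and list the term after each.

Answer: after 7 steps: S(S(S(add(add(Z, mul(Z, SSSZ)), Z))))

Derivation:
  start: add(mul(SZ, SSSZ), Z)
  step 1: add(add(SSSZ, mul(Z, SSSZ)), Z)
  step 2: add(S(add(SSZ, mul(Z, SSSZ))), Z)
  step 3: S(add(add(SSZ, mul(Z, SSSZ)), Z))
  step 4: S(add(S(add(SZ, mul(Z, SSSZ))), Z))
  step 5: S(S(add(add(SZ, mul(Z, SSSZ)), Z)))
  step 6: S(S(add(S(add(Z, mul(Z, SSSZ))), Z)))
  step 7: S(S(S(add(add(Z, mul(Z, SSSZ)), Z))))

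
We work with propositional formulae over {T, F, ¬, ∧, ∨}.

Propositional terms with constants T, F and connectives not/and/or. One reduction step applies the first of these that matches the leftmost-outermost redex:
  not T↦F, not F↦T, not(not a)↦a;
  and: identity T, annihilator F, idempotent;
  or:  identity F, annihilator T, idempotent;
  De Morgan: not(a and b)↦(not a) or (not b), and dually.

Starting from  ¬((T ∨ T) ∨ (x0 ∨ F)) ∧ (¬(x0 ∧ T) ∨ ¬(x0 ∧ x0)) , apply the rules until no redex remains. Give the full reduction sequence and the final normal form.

Answer: normal form = F  (in 6 steps)

Derivation:
  start: ¬((T ∨ T) ∨ (x0 ∨ F)) ∧ (¬(x0 ∧ T) ∨ ¬(x0 ∧ x0))
  [1] (¬(T ∨ T) ∧ ¬(x0 ∨ F)) ∧ (¬(x0 ∧ T) ∨ ¬(x0 ∧ x0))
  [2] ((¬T ∧ ¬T) ∧ ¬(x0 ∨ F)) ∧ (¬(x0 ∧ T) ∨ ¬(x0 ∧ x0))
  [3] (¬T ∧ ¬(x0 ∨ F)) ∧ (¬(x0 ∧ T) ∨ ¬(x0 ∧ x0))
  [4] (F ∧ ¬(x0 ∨ F)) ∧ (¬(x0 ∧ T) ∨ ¬(x0 ∧ x0))
  [5] F ∧ (¬(x0 ∧ T) ∨ ¬(x0 ∧ x0))
  [6] F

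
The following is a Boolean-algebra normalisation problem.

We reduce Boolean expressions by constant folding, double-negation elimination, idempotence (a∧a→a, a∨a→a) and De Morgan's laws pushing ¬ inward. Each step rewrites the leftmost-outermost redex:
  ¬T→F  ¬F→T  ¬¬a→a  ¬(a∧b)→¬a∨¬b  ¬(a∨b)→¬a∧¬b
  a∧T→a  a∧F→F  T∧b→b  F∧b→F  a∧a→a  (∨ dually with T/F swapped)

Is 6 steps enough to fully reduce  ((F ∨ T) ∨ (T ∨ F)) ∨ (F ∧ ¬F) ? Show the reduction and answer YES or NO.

Answer: YES — reaches normal form T in 3 ≤ 6 steps

Reduction:
  start: ((F ∨ T) ∨ (T ∨ F)) ∨ (F ∧ ¬F)
  [1] (T ∨ (T ∨ F)) ∨ (F ∧ ¬F)
  [2] T ∨ (F ∧ ¬F)
  [3] T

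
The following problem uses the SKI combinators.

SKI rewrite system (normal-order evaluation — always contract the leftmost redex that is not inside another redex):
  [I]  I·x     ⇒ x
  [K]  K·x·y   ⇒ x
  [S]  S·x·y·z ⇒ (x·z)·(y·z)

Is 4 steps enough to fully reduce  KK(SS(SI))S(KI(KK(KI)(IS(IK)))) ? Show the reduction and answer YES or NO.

  start: KK(SS(SI))S(KI(KK(KI)(IS(IK))))
  [1] KS(KI(KK(KI)(IS(IK))))
  [2] S

Answer: YES — reaches normal form S in 2 ≤ 4 steps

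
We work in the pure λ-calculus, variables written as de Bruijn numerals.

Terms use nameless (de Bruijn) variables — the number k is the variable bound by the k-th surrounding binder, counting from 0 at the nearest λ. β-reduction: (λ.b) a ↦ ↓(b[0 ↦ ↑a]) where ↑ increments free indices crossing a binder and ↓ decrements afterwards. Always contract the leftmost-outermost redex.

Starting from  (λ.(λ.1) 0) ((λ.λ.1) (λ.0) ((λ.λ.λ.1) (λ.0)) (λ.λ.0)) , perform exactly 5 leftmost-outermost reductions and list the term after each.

Answer: after 5 steps: λ.λ.0

Reduction:
  start: (λ.(λ.1) 0) ((λ.λ.1) (λ.0) ((λ.λ.λ.1) (λ.0)) (λ.λ.0))
  [1] (λ.(λ.λ.1) (λ.0) ((λ.λ.λ.1) (λ.0)) (λ.λ.0)) ((λ.λ.1) (λ.0) ((λ.λ.λ.1) (λ.0)) (λ.λ.0))
  [2] (λ.λ.1) (λ.0) ((λ.λ.λ.1) (λ.0)) (λ.λ.0)
  [3] (λ.λ.0) ((λ.λ.λ.1) (λ.0)) (λ.λ.0)
  [4] (λ.0) (λ.λ.0)
  [5] λ.λ.0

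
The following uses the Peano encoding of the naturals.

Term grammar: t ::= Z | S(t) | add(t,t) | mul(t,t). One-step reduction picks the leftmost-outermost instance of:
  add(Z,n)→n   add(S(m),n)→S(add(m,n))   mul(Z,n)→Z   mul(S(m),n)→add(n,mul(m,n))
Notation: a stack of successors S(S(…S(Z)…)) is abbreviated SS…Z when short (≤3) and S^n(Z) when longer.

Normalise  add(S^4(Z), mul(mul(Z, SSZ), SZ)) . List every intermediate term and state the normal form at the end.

Answer: normal form = S^4(Z)  (in 7 steps)

Derivation:
  start: add(S^4(Z), mul(mul(Z, SSZ), SZ))
  [1] S(add(SSSZ, mul(mul(Z, SSZ), SZ)))
  [2] S(S(add(SSZ, mul(mul(Z, SSZ), SZ))))
  [3] S(S(S(add(SZ, mul(mul(Z, SSZ), SZ)))))
  [4] S(S(S(S(add(Z, mul(mul(Z, SSZ), SZ))))))
  [5] S(S(S(S(mul(mul(Z, SSZ), SZ)))))
  [6] S(S(S(S(mul(Z, SZ)))))
  [7] S^4(Z)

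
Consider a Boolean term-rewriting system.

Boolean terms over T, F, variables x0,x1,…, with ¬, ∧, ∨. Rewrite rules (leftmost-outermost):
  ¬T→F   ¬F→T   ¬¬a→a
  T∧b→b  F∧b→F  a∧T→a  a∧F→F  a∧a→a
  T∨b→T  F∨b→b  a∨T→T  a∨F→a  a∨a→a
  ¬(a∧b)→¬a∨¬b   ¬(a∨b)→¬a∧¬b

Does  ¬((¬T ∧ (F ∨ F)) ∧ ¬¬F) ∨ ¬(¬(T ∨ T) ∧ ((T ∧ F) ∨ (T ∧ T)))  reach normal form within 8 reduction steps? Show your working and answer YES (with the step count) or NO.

Answer: YES — reaches normal form T in 6 ≤ 8 steps

Derivation:
  start: ¬((¬T ∧ (F ∨ F)) ∧ ¬¬F) ∨ ¬(¬(T ∨ T) ∧ ((T ∧ F) ∨ (T ∧ T)))
  [1] (¬(¬T ∧ (F ∨ F)) ∨ ¬¬¬F) ∨ ¬(¬(T ∨ T) ∧ ((T ∧ F) ∨ (T ∧ T)))
  [2] ((¬¬T ∨ ¬(F ∨ F)) ∨ ¬¬¬F) ∨ ¬(¬(T ∨ T) ∧ ((T ∧ F) ∨ (T ∧ T)))
  [3] ((T ∨ ¬(F ∨ F)) ∨ ¬¬¬F) ∨ ¬(¬(T ∨ T) ∧ ((T ∧ F) ∨ (T ∧ T)))
  [4] (T ∨ ¬¬¬F) ∨ ¬(¬(T ∨ T) ∧ ((T ∧ F) ∨ (T ∧ T)))
  [5] T ∨ ¬(¬(T ∨ T) ∧ ((T ∧ F) ∨ (T ∧ T)))
  [6] T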